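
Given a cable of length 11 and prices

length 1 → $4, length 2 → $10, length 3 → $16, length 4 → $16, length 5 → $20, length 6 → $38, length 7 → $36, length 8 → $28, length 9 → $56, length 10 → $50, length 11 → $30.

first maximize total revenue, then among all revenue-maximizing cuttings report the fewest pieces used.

Build r[k] bottom-up: r[k] = max over allowed piece i of (p[i] + r[k−i]).
r[1] = 4
r[2] = 10
r[3] = 16
r[4] = 20  (first piece 1, then r[3]=16)
r[5] = 26  (first piece 2, then r[3]=16)
r[6] = 38
r[7] = 42  (first piece 1, then r[6]=38)
r[8] = 48  (first piece 2, then r[6]=38)
r[9] = 56
r[10] = 60  (first piece 1, then r[9]=56)
r[11] = 66  (first piece 2, then r[9]=56)
Maximum revenue is $66.
Now minimize piece count subject to staying optimal: for each k, pieces[k] = 1 + min over i with p[i]+r[k−i]=r[k] of pieces[k−i].
pieces[8] = 2
pieces[9] = 1
pieces[10] = 2
pieces[11] = 2

2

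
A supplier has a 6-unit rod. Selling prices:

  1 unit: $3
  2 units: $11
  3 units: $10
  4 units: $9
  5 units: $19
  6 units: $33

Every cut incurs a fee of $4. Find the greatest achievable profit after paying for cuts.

Build r[k] bottom-up: r[k] = max over allowed piece i of (p[i] + r[k−i]) − 4 per cut.
r[1] = 3
r[2] = max(3+3-4, 11+0) = 11
r[3] = max(3+11-4, 11+3-4, 10+0) = 10
r[4] = max(3+10-4, 11+11-4, 10+3-4, 9+0) = 18
r[5] = max(3+18-4, 11+10-4, 10+11-4, 9+3-4, 19+0) = 19
r[6] = max(3+19-4, 11+18-4, 10+10-4, 9+11-4, 19+3-4, 33+0) = 33
Best is to make no cuts and sell whole for $33.

33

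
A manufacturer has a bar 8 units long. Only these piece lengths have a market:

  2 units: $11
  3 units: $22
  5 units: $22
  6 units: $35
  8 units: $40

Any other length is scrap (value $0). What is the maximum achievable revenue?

55

Consider every possible first cut. r[k] is the best of p[i]+r[k−i] over all sellable i≤k.
r[1] = 0
r[2] = 11
r[3] = max(11+0, 22+0) = 22
r[4] = max(11+11, 22+0) = 22
r[5] = max(11+22, 22+11, 22+0) = 33
r[6] = max(11+22, 22+22, 22+0, 35+0) = 44
r[7] = max(11+33, 22+22, 22+11, 35+0) = 44
r[8] = max(11+44, 22+33, 22+22, 35+11, 40+0) = 55
One optimal cutting: 3 + 3 + 2 → $55.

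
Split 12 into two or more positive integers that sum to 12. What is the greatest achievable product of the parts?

81

Define f[k] = max over 1≤i<k of i · max(k−i, f[k−i]); the inner max lets the remainder stay uncut if that's better.
Small cases: f[2]=1, f[3]=2, f[4]=4.
f[5] = 2·max(3,2) = 2·3 = 6
f[6] = 3·max(3,2) = 3·3 = 9
f[7] = 2·max(5,6) = 2·6 = 12
f[8] = 2·max(6,9) = 2·9 = 18
f[9] = 3·max(6,9) = 3·9 = 27
f[10] = 2·max(8,18) = 2·18 = 36
f[11] = 2·max(9,27) = 2·27 = 54
f[12] = 3·max(9,27) = 3·27 = 81
One optimal split: 3 + 3 + 3 + 3; product 3·3·3·3 = 81.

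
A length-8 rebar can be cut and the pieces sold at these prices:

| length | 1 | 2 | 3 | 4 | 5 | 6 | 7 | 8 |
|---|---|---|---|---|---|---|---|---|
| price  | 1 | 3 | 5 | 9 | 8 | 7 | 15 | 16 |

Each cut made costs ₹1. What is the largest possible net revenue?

17

Let r[k] be the best obtainable value from length k. For each k, try every first piece i and keep the best of price[i] + r[k−i] minus the 1 cut fee when i<k.
r[1] = 1
r[2] = 3
r[3] = 5
r[4] = 9
r[5] = 9  (first piece 1, then r[4]=9)
r[6] = 11  (first piece 2, then r[4]=9)
r[7] = 15
r[8] = 17  (first piece 4, then r[4]=9)
One optimal plan: pieces 4 + 4 (1 cut) → ₹18 − ₹1 = ₹17.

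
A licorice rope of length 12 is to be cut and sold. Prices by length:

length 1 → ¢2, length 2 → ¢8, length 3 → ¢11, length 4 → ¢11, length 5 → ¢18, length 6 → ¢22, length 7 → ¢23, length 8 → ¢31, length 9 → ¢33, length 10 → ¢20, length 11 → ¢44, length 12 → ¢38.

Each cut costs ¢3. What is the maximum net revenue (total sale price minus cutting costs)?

43

Build r[k] bottom-up: r[k] = max over allowed piece i of (p[i] + r[k−i]) − 3 per cut.
r[1] = 2
r[2] = max(2+2-3, 8+0) = 8
r[3] = max(2+8-3, 8+2-3, 11+0) = 11
r[4] = max(2+11-3, 8+8-3, 11+2-3, 11+0) = 13
r[5] = max(2+13-3, 8+11-3, 11+8-3, 11+2-3, 18+0) = 18
r[6] = max(2+18-3, 8+13-3, 11+11-3, 11+8-3, 18+2-3, 22+0) = 22
r[7] = max(2+22-3, 8+18-3, 11+13-3, …, 22+2-3, 23+0) = 23
r[8] = max(2+23-3, 8+22-3, 11+18-3, …, 23+2-3, 31+0) = 31
r[9] = max(2+31-3, 8+23-3, 11+22-3, …, 31+2-3, 33+0) = 33
r[10] = max(2+33-3, 8+31-3, 11+23-3, …, 33+2-3, 20+0) = 36
r[11] = max(2+36-3, 8+33-3, 11+31-3, …, 20+2-3, 44+0) = 44
r[12] = max(2+44-3, 8+36-3, 11+33-3, …, 44+2-3, 38+0) = 43
One optimal plan: pieces 11 + 1 (1 cut) → ¢46 − ¢3 = ¢43.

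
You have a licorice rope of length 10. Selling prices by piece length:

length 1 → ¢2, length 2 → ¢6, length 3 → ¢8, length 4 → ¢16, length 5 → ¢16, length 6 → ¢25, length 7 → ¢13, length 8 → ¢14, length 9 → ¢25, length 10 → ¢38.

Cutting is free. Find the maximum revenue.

Let r[k] be the best obtainable value from length k. For each k, try every first piece i and keep the best of price[i] + r[k−i].
r[1] = 2
r[2] = max(2+2, 6+0) = 6
r[3] = max(2+6, 6+2, 8+0) = 8
r[4] = max(2+8, 6+6, 8+2, 16+0) = 16
r[5] = max(2+16, 6+8, 8+6, 16+2, 16+0) = 18
r[6] = max(2+18, 6+16, 8+8, 16+6, 16+2, 25+0) = 25
r[7] = max(2+25, 6+18, 8+16, …, 25+2, 13+0) = 27
r[8] = max(2+27, 6+25, 8+18, …, 13+2, 14+0) = 32
r[9] = max(2+32, 6+27, 8+25, …, 14+2, 25+0) = 34
r[10] = max(2+34, 6+32, 8+27, …, 25+2, 38+0) = 41
One optimal cutting: 6 + 4 → ¢25 + ¢16 = ¢41.

41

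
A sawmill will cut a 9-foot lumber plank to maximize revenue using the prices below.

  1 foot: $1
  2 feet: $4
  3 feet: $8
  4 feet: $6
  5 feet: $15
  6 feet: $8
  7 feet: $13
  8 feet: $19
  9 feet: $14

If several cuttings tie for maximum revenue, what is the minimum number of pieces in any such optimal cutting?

Consider every possible first cut. r[k] is the best of p[i]+r[k−i] over all sellable i≤k.
r[1] = 1
r[2] = max(1+1, 4+0) = 4
r[3] = max(1+4, 4+1, 8+0) = 8
r[4] = max(1+8, 4+4, 8+1, 6+0) = 9
r[5] = max(1+9, 4+8, 8+4, 6+1, 15+0) = 15
r[6] = max(1+15, 4+9, 8+8, 6+4, 15+1, 8+0) = 16
r[7] = max(1+16, 4+15, 8+9, …, 8+1, 13+0) = 19
r[8] = max(1+19, 4+16, 8+15, …, 13+1, 19+0) = 23
r[9] = max(1+23, 4+19, 8+16, …, 19+1, 14+0) = 24
Maximum revenue is $24.
Now minimize piece count subject to staying optimal: for each k, pieces[k] = 1 + min over i with p[i]+r[k−i]=r[k] of pieces[k−i].
pieces[6] = 2
pieces[7] = 2
pieces[8] = 2
pieces[9] = 3

3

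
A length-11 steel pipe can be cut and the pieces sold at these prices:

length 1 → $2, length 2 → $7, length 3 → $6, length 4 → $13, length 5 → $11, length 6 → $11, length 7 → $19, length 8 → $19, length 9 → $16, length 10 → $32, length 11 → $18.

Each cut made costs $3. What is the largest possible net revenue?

31

Build r[k] bottom-up: r[k] = max over allowed piece i of (p[i] + r[k−i]) − 3 per cut.
r[1] = 2
r[2] = 7
r[3] = 6  (first piece 1, then r[2]=7)
r[4] = 13
r[5] = 12  (first piece 1, then r[4]=13)
r[6] = 17  (first piece 2, then r[4]=13)
r[7] = 19
r[8] = 23  (first piece 4, then r[4]=13)
r[9] = 23  (first piece 2, then r[7]=19)
r[10] = 32
r[11] = 31  (first piece 1, then r[10]=32)
One optimal plan: pieces 10 + 1 (1 cut) → $34 − $3 = $31.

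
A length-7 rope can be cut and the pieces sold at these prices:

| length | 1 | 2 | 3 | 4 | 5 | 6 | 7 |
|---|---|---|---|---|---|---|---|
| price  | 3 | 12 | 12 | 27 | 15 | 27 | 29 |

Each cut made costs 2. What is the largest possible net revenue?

Consider every possible first cut. r[k] is the best of p[i]+r[k−i] over all sellable i≤k, charging 2 whenever i<k.
r[1] = 3
r[2] = max(3+3-2, 12+0) = 12
r[3] = max(3+12-2, 12+3-2, 12+0) = 13
r[4] = max(3+13-2, 12+12-2, 12+3-2, 27+0) = 27
r[5] = max(3+27-2, 12+13-2, 12+12-2, 27+3-2, 15+0) = 28
r[6] = max(3+28-2, 12+27-2, 12+13-2, 27+12-2, 15+3-2, 27+0) = 37
r[7] = max(3+37-2, 12+28-2, 12+27-2, …, 27+3-2, 29+0) = 38
One optimal plan: pieces 4 + 2 + 1 (2 cuts) → 42 − 4 = 38.

38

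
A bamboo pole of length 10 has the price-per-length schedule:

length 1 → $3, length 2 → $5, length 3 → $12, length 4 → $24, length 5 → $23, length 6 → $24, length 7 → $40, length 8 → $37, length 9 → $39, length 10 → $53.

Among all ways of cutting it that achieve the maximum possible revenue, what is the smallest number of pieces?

4

Build r[k] bottom-up: r[k] = max over allowed piece i of (p[i] + r[k−i]).
r[1] = 3
r[2] = max(3+3, 5+0) = 6
r[3] = max(3+6, 5+3, 12+0) = 12
r[4] = max(3+12, 5+6, 12+3, 24+0) = 24
r[5] = max(3+24, 5+12, 12+6, 24+3, 23+0) = 27
r[6] = max(3+27, 5+24, 12+12, 24+6, 23+3, 24+0) = 30
r[7] = max(3+30, 5+27, 12+24, …, 24+3, 40+0) = 40
r[8] = max(3+40, 5+30, 12+27, …, 40+3, 37+0) = 48
r[9] = max(3+48, 5+40, 12+30, …, 37+3, 39+0) = 51
r[10] = max(3+51, 5+48, 12+40, …, 39+3, 53+0) = 54
Maximum revenue is $54.
Now minimize piece count subject to staying optimal: for each k, pieces[k] = 1 + min over i with p[i]+r[k−i]=r[k] of pieces[k−i].
pieces[7] = 1
pieces[8] = 2
pieces[9] = 3
pieces[10] = 4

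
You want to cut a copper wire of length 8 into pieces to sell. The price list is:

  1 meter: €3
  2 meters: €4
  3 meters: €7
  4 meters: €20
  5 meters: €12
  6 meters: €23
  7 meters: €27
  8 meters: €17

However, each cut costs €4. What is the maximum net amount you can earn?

Consider every possible first cut. r[k] is the best of p[i]+r[k−i] over all sellable i≤k, charging 4 whenever i<k.
r[1] = 3
r[2] = max(3+3-4, 4+0) = 4
r[3] = max(3+4-4, 4+3-4, 7+0) = 7
r[4] = max(3+7-4, 4+4-4, 7+3-4, 20+0) = 20
r[5] = max(3+20-4, 4+7-4, 7+4-4, 20+3-4, 12+0) = 19
r[6] = max(3+19-4, 4+20-4, 7+7-4, 20+4-4, 12+3-4, 23+0) = 23
r[7] = max(3+23-4, 4+19-4, 7+20-4, …, 23+3-4, 27+0) = 27
r[8] = max(3+27-4, 4+23-4, 7+19-4, …, 27+3-4, 17+0) = 36
One optimal plan: pieces 4 + 4 (1 cut) → €40 − €4 = €36.

36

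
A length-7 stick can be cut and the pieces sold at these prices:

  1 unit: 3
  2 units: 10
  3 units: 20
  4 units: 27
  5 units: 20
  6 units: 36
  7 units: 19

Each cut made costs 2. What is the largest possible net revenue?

45

Consider every possible first cut. net[k] is the best of p[i]+net[k−i] over all sellable i≤k, charging 2 whenever i<k.
net[1] = 3
net[2] = max(3+3-2, 10+0) = 10
net[3] = max(3+10-2, 10+3-2, 20+0) = 20
net[4] = max(3+20-2, 10+10-2, 20+3-2, 27+0) = 27
net[5] = max(3+27-2, 10+20-2, 20+10-2, 27+3-2, 20+0) = 28
net[6] = max(3+28-2, 10+27-2, 20+20-2, 27+10-2, 20+3-2, 36+0) = 38
net[7] = max(3+38-2, 10+28-2, 20+27-2, …, 36+3-2, 19+0) = 45
One optimal plan: pieces 4 + 3 (1 cut) → 47 − 2 = 45.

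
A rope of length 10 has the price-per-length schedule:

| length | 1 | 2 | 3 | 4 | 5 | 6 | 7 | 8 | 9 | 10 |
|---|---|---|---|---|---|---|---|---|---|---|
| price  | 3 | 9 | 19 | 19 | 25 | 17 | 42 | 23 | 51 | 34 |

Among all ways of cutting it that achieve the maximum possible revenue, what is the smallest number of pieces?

2

Let r[k] be the best obtainable value from length k. For each k, try every first piece i and keep the best of price[i] + r[k−i].
r[1] = 3
r[2] = max(3+3, 9+0) = 9
r[3] = max(3+9, 9+3, 19+0) = 19
r[4] = max(3+19, 9+9, 19+3, 19+0) = 22
r[5] = max(3+22, 9+19, 19+9, 19+3, 25+0) = 28
r[6] = max(3+28, 9+22, 19+19, 19+9, 25+3, 17+0) = 38
r[7] = max(3+38, 9+28, 19+22, …, 17+3, 42+0) = 42
r[8] = max(3+42, 9+38, 19+28, …, 42+3, 23+0) = 47
r[9] = max(3+47, 9+42, 19+38, …, 23+3, 51+0) = 57
r[10] = max(3+57, 9+47, 19+42, …, 51+3, 34+0) = 61
Maximum revenue is €61.
Now minimize piece count subject to staying optimal: for each k, pieces[k] = 1 + min over i with p[i]+r[k−i]=r[k] of pieces[k−i].
pieces[7] = 1
pieces[8] = 3
pieces[9] = 3
pieces[10] = 2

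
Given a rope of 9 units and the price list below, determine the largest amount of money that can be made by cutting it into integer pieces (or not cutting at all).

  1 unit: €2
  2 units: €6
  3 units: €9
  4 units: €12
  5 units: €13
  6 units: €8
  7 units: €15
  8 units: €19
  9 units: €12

Let r[k] be the best obtainable value from length k. For each k, try every first piece i and keep the best of price[i] + r[k−i].
r[1] = 2
r[2] = 6
r[3] = 9
r[4] = 12  (first piece 2, then r[2]=6)
r[5] = 15  (first piece 2, then r[3]=9)
r[6] = 18  (first piece 2, then r[4]=12)
r[7] = 21  (first piece 2, then r[5]=15)
r[8] = 24  (first piece 2, then r[6]=18)
r[9] = 27  (first piece 2, then r[7]=21)
One optimal cutting: 3 + 2 + 2 + 2 → €9 + €6 + €6 + €6 = €27.

27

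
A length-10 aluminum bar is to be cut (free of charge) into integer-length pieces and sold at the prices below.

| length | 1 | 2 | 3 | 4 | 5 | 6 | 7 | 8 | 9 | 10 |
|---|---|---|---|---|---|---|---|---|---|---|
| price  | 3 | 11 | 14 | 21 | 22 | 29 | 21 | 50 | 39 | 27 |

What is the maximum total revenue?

61

Consider every possible first cut. v[k] is the best of p[i]+v[k−i] over all sellable i≤k.
v[1] = 3
v[2] = max(3+3, 11+0) = 11
v[3] = max(3+11, 11+3, 14+0) = 14
v[4] = max(3+14, 11+11, 14+3, 21+0) = 22
v[5] = max(3+22, 11+14, 14+11, 21+3, 22+0) = 25
v[6] = max(3+25, 11+22, 14+14, 21+11, 22+3, 29+0) = 33
v[7] = max(3+33, 11+25, 14+22, …, 29+3, 21+0) = 36
v[8] = max(3+36, 11+33, 14+25, …, 21+3, 50+0) = 50
v[9] = max(3+50, 11+36, 14+33, …, 50+3, 39+0) = 53
v[10] = max(3+53, 11+50, 14+36, …, 39+3, 27+0) = 61
One optimal cutting: 8 + 2 → $50 + $11 = $61.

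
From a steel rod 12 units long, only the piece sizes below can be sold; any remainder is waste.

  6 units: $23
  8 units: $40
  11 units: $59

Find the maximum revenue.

Build f[k] bottom-up: f[k] = max over allowed piece i of (p[i] + f[k−i]).
f[1] = 0
f[2] = 0
f[3] = 0
f[4] = 0
f[5] = 0
f[6] = 23
f[7] = 23
f[8] = 40
f[9] = 40
f[10] = 40
f[11] = 59
f[12] = 59
One optimal cutting: pieces 11 with 1 unit of scrap → $59.

59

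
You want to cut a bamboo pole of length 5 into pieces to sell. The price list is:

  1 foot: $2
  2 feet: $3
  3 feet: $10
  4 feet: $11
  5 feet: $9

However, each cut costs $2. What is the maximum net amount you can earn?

Build v[k] bottom-up: v[k] = max over allowed piece i of (p[i] + v[k−i]) − 2 per cut.
v[1] = 2
v[2] = 3
v[3] = 10
v[4] = 11
v[5] = 11  (first piece 1, then v[4]=11)
One optimal plan: pieces 4 + 1 (1 cut) → $13 − $2 = $11.

11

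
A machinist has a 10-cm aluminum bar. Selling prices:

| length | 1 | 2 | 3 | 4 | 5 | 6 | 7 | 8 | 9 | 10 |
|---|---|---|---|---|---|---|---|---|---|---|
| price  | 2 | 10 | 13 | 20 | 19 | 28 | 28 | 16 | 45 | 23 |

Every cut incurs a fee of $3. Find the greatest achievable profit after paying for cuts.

45

Let v[k] be the best obtainable value from length k. For each k, try every first piece i and keep the best of price[i] + v[k−i] minus the 3 cut fee when i<k.
v[1] = 2
v[2] = max(2+2-3, 10+0) = 10
v[3] = max(2+10-3, 10+2-3, 13+0) = 13
v[4] = max(2+13-3, 10+10-3, 13+2-3, 20+0) = 20
v[5] = max(2+20-3, 10+13-3, 13+10-3, 20+2-3, 19+0) = 20
v[6] = max(2+20-3, 10+20-3, 13+13-3, 20+10-3, 19+2-3, 28+0) = 28
v[7] = max(2+28-3, 10+20-3, 13+20-3, …, 28+2-3, 28+0) = 30
v[8] = max(2+30-3, 10+28-3, 13+20-3, …, 28+2-3, 16+0) = 37
v[9] = max(2+37-3, 10+30-3, 13+28-3, …, 16+2-3, 45+0) = 45
v[10] = max(2+45-3, 10+37-3, 13+30-3, …, 45+2-3, 23+0) = 45
One optimal plan: pieces 6 + 4 (1 cut) → $48 − $3 = $45.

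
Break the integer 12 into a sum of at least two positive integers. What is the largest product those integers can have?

81

Define P[k] = max over 1≤i<k of i · max(k−i, P[k−i]); the inner max lets the remainder stay uncut if that's better.
P[2] = 1*max(1,0) = 1*1 = 1
P[3] = max(1*2, 2*1) = 2
P[4] = max(1*3, 2*2, 3*1) = 4
P[5] = max(1*4, 2*3, 3*2, 4*1) = 6
P[6] = max(1*6, 2*4, 3*3, 4*2, 5*1) = 9
P[7] = max(1*9, 2*6, 3*4, 4*3, 5*2, 6*1) = 12
P[8] = max(1*12, 2*9, 3*6, …, 6*2, 7*1) = 18
P[9] = max(1*18, 2*12, 3*9, …, 7*2, 8*1) = 27
P[10] = max(1*27, 2*18, 3*12, …, 8*2, 9*1) = 36
P[11] = max(1*36, 2*27, 3*18, …, 9*2, 10*1) = 54
P[12] = max(1*54, 2*36, 3*27, …, 10*2, 11*1) = 81
One optimal split: 3 + 3 + 3 + 3; product 3*3*3*3 = 81.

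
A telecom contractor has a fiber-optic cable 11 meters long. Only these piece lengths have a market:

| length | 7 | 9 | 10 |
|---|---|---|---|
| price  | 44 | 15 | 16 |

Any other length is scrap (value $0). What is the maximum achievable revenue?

44

Build f[k] bottom-up: f[k] = max over allowed piece i of (p[i] + f[k−i]).
f[1] = 0
f[2] = 0
f[3] = 0
f[4] = 0
f[5] = 0
f[6] = 0
f[7] = 44
f[8] = 44
f[9] = max(44+0, 15+0) = 44
f[10] = max(44+0, 15+0, 16+0) = 44
f[11] = max(44+0, 15+0, 16+0) = 44
One optimal cutting: pieces 7 with 4 meters of scrap → $44.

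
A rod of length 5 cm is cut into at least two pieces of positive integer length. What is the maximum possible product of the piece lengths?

Define g[k] = max over 1≤i<k of i · max(k−i, g[k−i]); the inner max lets the remainder stay uncut if that's better.
g[2] = 1*max(1,0) = 1*1 = 1
g[3] = 1*max(2,1) = 1*2 = 2
g[4] = 2*max(2,1) = 2*2 = 4
g[5] = 2*max(3,2) = 2*3 = 6
One optimal split: 3 + 2; product 3*2 = 6.

6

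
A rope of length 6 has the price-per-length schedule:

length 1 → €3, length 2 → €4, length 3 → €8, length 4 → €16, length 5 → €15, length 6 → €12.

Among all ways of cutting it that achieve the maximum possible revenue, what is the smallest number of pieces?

3

Let r[k] be the best obtainable value from length k. For each k, try every first piece i and keep the best of price[i] + r[k−i].
r[1] = 3
r[2] = 6  (first piece 1, then r[1]=3)
r[3] = 9  (first piece 1, then r[2]=6)
r[4] = 16
r[5] = 19  (first piece 1, then r[4]=16)
r[6] = 22  (first piece 1, then r[5]=19)
Maximum revenue is €22.
Now minimize piece count subject to staying optimal: for each k, pieces[k] = 1 + min over i with p[i]+r[k−i]=r[k] of pieces[k−i].
pieces[3] = 3
pieces[4] = 1
pieces[5] = 2
pieces[6] = 3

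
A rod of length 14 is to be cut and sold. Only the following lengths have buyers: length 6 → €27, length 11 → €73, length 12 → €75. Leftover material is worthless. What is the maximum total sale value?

75

Let f[k] be the best obtainable value from length k. For each k, try every first piece i and keep the best of price[i] + f[k−i].
f[1] = 0
f[2] = 0
f[3] = 0
f[4] = 0
f[5] = 0
f[6] = 27
f[7] = 27
f[8] = 27
f[9] = 27
f[10] = 27
f[11] = max(27+0, 73+0) = 73
f[12] = max(27+27, 73+0, 75+0) = 75
f[13] = max(27+27, 73+0, 75+0) = 75
f[14] = max(27+27, 73+0, 75+0) = 75
One optimal cutting: pieces 12 with 2 units of scrap → €75.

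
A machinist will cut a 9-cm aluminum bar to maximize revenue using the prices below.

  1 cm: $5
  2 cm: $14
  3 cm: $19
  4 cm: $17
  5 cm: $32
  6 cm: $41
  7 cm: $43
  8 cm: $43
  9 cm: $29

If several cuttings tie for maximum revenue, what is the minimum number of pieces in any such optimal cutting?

Build r[k] bottom-up: r[k] = max over allowed piece i of (p[i] + r[k−i]).
r[1] = 5
r[2] = 14
r[3] = 19  (first piece 1, then r[2]=14)
r[4] = 28  (first piece 2, then r[2]=14)
r[5] = 33  (first piece 1, then r[4]=28)
r[6] = 42  (first piece 2, then r[4]=28)
r[7] = 47  (first piece 1, then r[6]=42)
r[8] = 56  (first piece 2, then r[6]=42)
r[9] = 61  (first piece 1, then r[8]=56)
Maximum revenue is $61.
Now minimize piece count subject to staying optimal: for each k, pieces[k] = 1 + min over i with p[i]+r[k−i]=r[k] of pieces[k−i].
pieces[6] = 3
pieces[7] = 3
pieces[8] = 4
pieces[9] = 4

4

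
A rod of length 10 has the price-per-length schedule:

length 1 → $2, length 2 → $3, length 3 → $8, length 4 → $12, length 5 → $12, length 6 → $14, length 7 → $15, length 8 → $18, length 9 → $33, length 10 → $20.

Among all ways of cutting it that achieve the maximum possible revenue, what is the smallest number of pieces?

Consider every possible first cut. r[k] is the best of p[i]+r[k−i] over all sellable i≤k.
r[1] = 2
r[2] = max(2+2, 3+0) = 4
r[3] = max(2+4, 3+2, 8+0) = 8
r[4] = max(2+8, 3+4, 8+2, 12+0) = 12
r[5] = max(2+12, 3+8, 8+4, 12+2, 12+0) = 14
r[6] = max(2+14, 3+12, 8+8, 12+4, 12+2, 14+0) = 16
r[7] = max(2+16, 3+14, 8+12, …, 14+2, 15+0) = 20
r[8] = max(2+20, 3+16, 8+14, …, 15+2, 18+0) = 24
r[9] = max(2+24, 3+20, 8+16, …, 18+2, 33+0) = 33
r[10] = max(2+33, 3+24, 8+20, …, 33+2, 20+0) = 35
Maximum revenue is $35.
Now minimize piece count subject to staying optimal: for each k, pieces[k] = 1 + min over i with p[i]+r[k−i]=r[k] of pieces[k−i].
pieces[7] = 2
pieces[8] = 2
pieces[9] = 1
pieces[10] = 2

2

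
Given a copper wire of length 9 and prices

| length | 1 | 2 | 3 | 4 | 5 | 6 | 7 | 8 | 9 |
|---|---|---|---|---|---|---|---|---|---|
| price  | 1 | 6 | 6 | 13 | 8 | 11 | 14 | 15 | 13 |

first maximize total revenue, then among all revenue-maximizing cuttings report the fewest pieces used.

Build r[k] bottom-up: r[k] = max over allowed piece i of (p[i] + r[k−i]).
r[1] = 1
r[2] = 6
r[3] = 7  (first piece 1, then r[2]=6)
r[4] = 13
r[5] = 14  (first piece 1, then r[4]=13)
r[6] = 19  (first piece 2, then r[4]=13)
r[7] = 20  (first piece 1, then r[6]=19)
r[8] = 26  (first piece 4, then r[4]=13)
r[9] = 27  (first piece 1, then r[8]=26)
Maximum revenue is €27.
Now minimize piece count subject to staying optimal: for each k, pieces[k] = 1 + min over i with p[i]+r[k−i]=r[k] of pieces[k−i].
pieces[6] = 2
pieces[7] = 3
pieces[8] = 2
pieces[9] = 3

3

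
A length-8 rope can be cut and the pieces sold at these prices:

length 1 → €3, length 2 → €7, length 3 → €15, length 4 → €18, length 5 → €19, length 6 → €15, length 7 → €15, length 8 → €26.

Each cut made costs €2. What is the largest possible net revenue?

Consider every possible first cut. v[k] is the best of p[i]+v[k−i] over all sellable i≤k, charging 2 whenever i<k.
v[1] = 3
v[2] = max(3+3-2, 7+0) = 7
v[3] = max(3+7-2, 7+3-2, 15+0) = 15
v[4] = max(3+15-2, 7+7-2, 15+3-2, 18+0) = 18
v[5] = max(3+18-2, 7+15-2, 15+7-2, 18+3-2, 19+0) = 20
v[6] = max(3+20-2, 7+18-2, 15+15-2, 18+7-2, 19+3-2, 15+0) = 28
v[7] = max(3+28-2, 7+20-2, 15+18-2, …, 15+3-2, 15+0) = 31
v[8] = max(3+31-2, 7+28-2, 15+20-2, …, 15+3-2, 26+0) = 34
One optimal plan: pieces 4 + 4 (1 cut) → €36 − €2 = €34.

34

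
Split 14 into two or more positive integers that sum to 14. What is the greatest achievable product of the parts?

Define g[k] = max over 1≤i<k of i · max(k−i, g[k−i]); the inner max lets the remainder stay uncut if that's better.
Small cases: g[2]=1, g[3]=2, g[4]=4, g[5]=6, g[6]=9, g[7]=12, g[8]=18.
g[9] = max(1·18, 2·12, 3·9, …, 7·2, 8·1) = 27
g[10] = max(1·27, 2·18, 3·12, …, 8·2, 9·1) = 36
g[11] = max(1·36, 2·27, 3·18, …, 9·2, 10·1) = 54
g[12] = max(1·54, 2·36, 3·27, …, 10·2, 11·1) = 81
g[13] = max(1·81, 2·54, 3·36, …, 11·2, 12·1) = 108
g[14] = max(1·108, 2·81, 3·54, …, 12·2, 13·1) = 162
One optimal split: 3 + 3 + 3 + 3 + 2; product 3·3·3·3·2 = 162.

162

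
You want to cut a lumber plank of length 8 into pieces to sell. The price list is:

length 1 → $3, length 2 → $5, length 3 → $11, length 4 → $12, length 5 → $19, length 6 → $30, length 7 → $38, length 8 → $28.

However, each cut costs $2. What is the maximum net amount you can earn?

39

Let r[k] be the best obtainable value from length k. For each k, try every first piece i and keep the best of price[i] + r[k−i] minus the 2 cut fee when i<k.
r[1] = 3
r[2] = 5
r[3] = 11
r[4] = 12  (first piece 1, then r[3]=11)
r[5] = 19
r[6] = 30
r[7] = 38
r[8] = 39  (first piece 1, then r[7]=38)
One optimal plan: pieces 7 + 1 (1 cut) → $41 − $2 = $39.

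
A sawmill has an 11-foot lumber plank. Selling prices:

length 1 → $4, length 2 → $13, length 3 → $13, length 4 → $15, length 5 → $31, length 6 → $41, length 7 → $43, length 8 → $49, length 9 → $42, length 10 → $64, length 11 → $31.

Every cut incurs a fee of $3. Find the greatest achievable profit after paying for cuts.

69

Consider every possible first cut. net[k] is the best of p[i]+net[k−i] over all sellable i≤k, charging 3 whenever i<k.
net[1] = 4
net[2] = max(4+4-3, 13+0) = 13
net[3] = max(4+13-3, 13+4-3, 13+0) = 14
net[4] = max(4+14-3, 13+13-3, 13+4-3, 15+0) = 23
net[5] = max(4+23-3, 13+14-3, 13+13-3, 15+4-3, 31+0) = 31
net[6] = max(4+31-3, 13+23-3, 13+14-3, 15+13-3, 31+4-3, 41+0) = 41
net[7] = max(4+41-3, 13+31-3, 13+23-3, …, 41+4-3, 43+0) = 43
net[8] = max(4+43-3, 13+41-3, 13+31-3, …, 43+4-3, 49+0) = 51
net[9] = max(4+51-3, 13+43-3, 13+41-3, …, 49+4-3, 42+0) = 53
net[10] = max(4+53-3, 13+51-3, 13+43-3, …, 42+4-3, 64+0) = 64
net[11] = max(4+64-3, 13+53-3, 13+51-3, …, 64+4-3, 31+0) = 69
One optimal plan: pieces 6 + 5 (1 cut) → $72 − $3 = $69.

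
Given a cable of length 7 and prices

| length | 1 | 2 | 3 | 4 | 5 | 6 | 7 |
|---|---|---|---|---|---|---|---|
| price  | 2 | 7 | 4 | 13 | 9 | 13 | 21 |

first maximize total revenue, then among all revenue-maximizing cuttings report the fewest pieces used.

Build r[k] bottom-up: r[k] = max over allowed piece i of (p[i] + r[k−i]).
r[1] = 2
r[2] = 7
r[3] = 9  (first piece 1, then r[2]=7)
r[4] = 14  (first piece 2, then r[2]=7)
r[5] = 16  (first piece 1, then r[4]=14)
r[6] = 21  (first piece 2, then r[4]=14)
r[7] = 23  (first piece 1, then r[6]=21)
Maximum revenue is $23.
Now minimize piece count subject to staying optimal: for each k, pieces[k] = 1 + min over i with p[i]+r[k−i]=r[k] of pieces[k−i].
pieces[4] = 2
pieces[5] = 3
pieces[6] = 3
pieces[7] = 4

4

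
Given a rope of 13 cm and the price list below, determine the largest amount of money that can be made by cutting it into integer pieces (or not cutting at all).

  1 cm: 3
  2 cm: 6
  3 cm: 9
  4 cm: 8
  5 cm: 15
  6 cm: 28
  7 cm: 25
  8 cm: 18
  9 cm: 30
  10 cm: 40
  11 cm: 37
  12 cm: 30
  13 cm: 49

Let r[k] be the best obtainable value from length k. For each k, try every first piece i and keep the best of price[i] + r[k−i].
r[1] = 3
r[2] = max(3+3, 6+0) = 6
r[3] = max(3+6, 6+3, 9+0) = 9
r[4] = max(3+9, 6+6, 9+3, 8+0) = 12
r[5] = max(3+12, 6+9, 9+6, 8+3, 15+0) = 15
r[6] = max(3+15, 6+12, 9+9, 8+6, 15+3, 28+0) = 28
r[7] = max(3+28, 6+15, 9+12, …, 28+3, 25+0) = 31
r[8] = max(3+31, 6+28, 9+15, …, 25+3, 18+0) = 34
r[9] = max(3+34, 6+31, 9+28, …, 18+3, 30+0) = 37
r[10] = max(3+37, 6+34, 9+31, …, 30+3, 40+0) = 40
r[11] = max(3+40, 6+37, 9+34, …, 40+3, 37+0) = 43
r[12] = max(3+43, 6+40, 9+37, …, 37+3, 30+0) = 56
r[13] = max(3+56, 6+43, 9+40, …, 30+3, 49+0) = 59
One optimal cutting: 6 + 6 + 1 → 28 + 28 + 3 = 59.

59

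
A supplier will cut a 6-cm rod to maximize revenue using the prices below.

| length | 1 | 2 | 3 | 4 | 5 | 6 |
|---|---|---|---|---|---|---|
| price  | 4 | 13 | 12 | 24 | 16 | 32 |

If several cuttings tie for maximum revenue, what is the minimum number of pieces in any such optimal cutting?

3

Let r[k] be the best obtainable value from length k. For each k, try every first piece i and keep the best of price[i] + r[k−i].
r[1] = 4
r[2] = 13
r[3] = 17  (first piece 1, then r[2]=13)
r[4] = 26  (first piece 2, then r[2]=13)
r[5] = 30  (first piece 1, then r[4]=26)
r[6] = 39  (first piece 2, then r[4]=26)
Maximum revenue is $39.
Now minimize piece count subject to staying optimal: for each k, pieces[k] = 1 + min over i with p[i]+r[k−i]=r[k] of pieces[k−i].
pieces[3] = 2
pieces[4] = 2
pieces[5] = 3
pieces[6] = 3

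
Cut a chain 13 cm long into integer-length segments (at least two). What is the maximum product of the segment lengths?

Fill prod[k] for k=2..13: at each k try every first piece i and multiply by the better of (k−i) uncut or prod[k−i].
Small cases: prod[2]=1, prod[3]=2, prod[4]=4, prod[5]=6, prod[6]=9, prod[7]=12, prod[8]=18.
prod[9] = max(1*18, 2*12, 3*9, …, 7*2, 8*1) = 27
prod[10] = max(1*27, 2*18, 3*12, …, 8*2, 9*1) = 36
prod[11] = max(1*36, 2*27, 3*18, …, 9*2, 10*1) = 54
prod[12] = max(1*54, 2*36, 3*27, …, 10*2, 11*1) = 81
prod[13] = max(1*81, 2*54, 3*36, …, 11*2, 12*1) = 108
One optimal split: 3 + 3 + 3 + 2 + 2; product 3*3*3*2*2 = 108.

108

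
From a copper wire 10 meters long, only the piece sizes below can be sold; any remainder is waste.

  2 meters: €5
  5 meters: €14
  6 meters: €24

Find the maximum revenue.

34

Consider every possible first cut. r[k] is the best of p[i]+r[k−i] over all sellable i≤k.
r[1] = 0
r[2] = 5
r[3] = 5
r[4] = 10  (first piece 2, then r[2]=5)
r[5] = max(5+5, 14+0) = 14
r[6] = max(5+10, 14+0, 24+0) = 24
r[7] = max(5+14, 14+5, 24+0) = 24
r[8] = max(5+24, 14+5, 24+5) = 29
r[9] = max(5+24, 14+10, 24+5) = 29
r[10] = max(5+29, 14+14, 24+10) = 34
One optimal cutting: 6 + 2 + 2 → €34.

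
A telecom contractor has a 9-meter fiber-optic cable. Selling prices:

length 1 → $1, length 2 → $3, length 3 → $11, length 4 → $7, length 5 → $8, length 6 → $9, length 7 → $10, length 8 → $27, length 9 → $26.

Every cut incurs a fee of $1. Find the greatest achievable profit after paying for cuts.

Consider every possible first cut. r[k] is the best of p[i]+r[k−i] over all sellable i≤k, charging 1 whenever i<k.
r[1] = 1
r[2] = 3
r[3] = 11
r[4] = 11  (first piece 1, then r[3]=11)
r[5] = 13  (first piece 2, then r[3]=11)
r[6] = 21  (first piece 3, then r[3]=11)
r[7] = 21  (first piece 1, then r[6]=21)
r[8] = 27
r[9] = 31  (first piece 3, then r[6]=21)
One optimal plan: pieces 3 + 3 + 3 (2 cuts) → $33 − $2 = $31.

31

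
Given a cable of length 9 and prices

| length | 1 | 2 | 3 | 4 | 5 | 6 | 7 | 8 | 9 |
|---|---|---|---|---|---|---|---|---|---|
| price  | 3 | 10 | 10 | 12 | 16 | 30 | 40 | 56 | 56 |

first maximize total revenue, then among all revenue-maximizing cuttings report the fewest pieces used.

Let r[k] be the best obtainable value from length k. For each k, try every first piece i and keep the best of price[i] + r[k−i].
r[1] = 3
r[2] = max(3+3, 10+0) = 10
r[3] = max(3+10, 10+3, 10+0) = 13
r[4] = max(3+13, 10+10, 10+3, 12+0) = 20
r[5] = max(3+20, 10+13, 10+10, 12+3, 16+0) = 23
r[6] = max(3+23, 10+20, 10+13, 12+10, 16+3, 30+0) = 30
r[7] = max(3+30, 10+23, 10+20, …, 30+3, 40+0) = 40
r[8] = max(3+40, 10+30, 10+23, …, 40+3, 56+0) = 56
r[9] = max(3+56, 10+40, 10+30, …, 56+3, 56+0) = 59
Maximum revenue is $59.
Now minimize piece count subject to staying optimal: for each k, pieces[k] = 1 + min over i with p[i]+r[k−i]=r[k] of pieces[k−i].
pieces[6] = 1
pieces[7] = 1
pieces[8] = 1
pieces[9] = 2

2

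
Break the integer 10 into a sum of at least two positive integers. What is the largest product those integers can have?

36

Define prod[k] = max over 1≤i<k of i · max(k−i, prod[k−i]); the inner max lets the remainder stay uncut if that's better.
Small cases: prod[2]=1, prod[3]=2.
prod[4] = max(1*3, 2*2, 3*1) = 4
prod[5] = max(1*4, 2*3, 3*2, 4*1) = 6
prod[6] = max(1*6, 2*4, 3*3, 4*2, 5*1) = 9
prod[7] = max(1*9, 2*6, 3*4, 4*3, 5*2, 6*1) = 12
prod[8] = max(1*12, 2*9, 3*6, …, 6*2, 7*1) = 18
prod[9] = max(1*18, 2*12, 3*9, …, 7*2, 8*1) = 27
prod[10] = max(1*27, 2*18, 3*12, …, 8*2, 9*1) = 36
One optimal split: 3 + 3 + 2 + 2; product 3*3*2*2 = 36.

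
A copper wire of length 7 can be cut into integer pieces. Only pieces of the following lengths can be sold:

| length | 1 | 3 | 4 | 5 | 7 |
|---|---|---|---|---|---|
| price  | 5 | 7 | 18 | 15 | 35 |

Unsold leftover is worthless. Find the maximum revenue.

35

Build r[k] bottom-up: r[k] = max over allowed piece i of (p[i] + r[k−i]).
r[1] = 5
r[2] = 10  (first piece 1, then r[1]=5)
r[3] = 15  (first piece 1, then r[2]=10)
r[4] = 20  (first piece 1, then r[3]=15)
r[5] = 25  (first piece 1, then r[4]=20)
r[6] = 30  (first piece 1, then r[5]=25)
r[7] = 35  (first piece 1, then r[6]=30)
One optimal cutting: 1 + 1 + 1 + 1 + 1 + 1 + 1 → €35.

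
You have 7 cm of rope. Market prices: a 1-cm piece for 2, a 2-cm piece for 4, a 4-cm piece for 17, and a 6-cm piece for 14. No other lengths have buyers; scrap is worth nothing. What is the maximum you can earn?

23

Consider every possible first cut. r[k] is the best of p[i]+r[k−i] over all sellable i≤k.
r[1] = 2
r[2] = max(2+2, 4+0) = 4
r[3] = max(2+4, 4+2) = 6
r[4] = max(2+6, 4+4, 17+0) = 17
r[5] = max(2+17, 4+6, 17+2) = 19
r[6] = max(2+19, 4+17, 17+4, 14+0) = 21
r[7] = max(2+21, 4+19, 17+6, 14+2) = 23
One optimal cutting: 4 + 1 + 1 + 1 → 23.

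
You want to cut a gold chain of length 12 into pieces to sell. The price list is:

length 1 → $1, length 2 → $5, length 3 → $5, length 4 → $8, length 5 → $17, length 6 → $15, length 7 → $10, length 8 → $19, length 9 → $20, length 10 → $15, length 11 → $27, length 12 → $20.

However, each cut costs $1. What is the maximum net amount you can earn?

37

Let v[k] be the best obtainable value from length k. For each k, try every first piece i and keep the best of price[i] + v[k−i] minus the 1 cut fee when i<k.
v[1] = 1
v[2] = max(1+1-1, 5+0) = 5
v[3] = max(1+5-1, 5+1-1, 5+0) = 5
v[4] = max(1+5-1, 5+5-1, 5+1-1, 8+0) = 9
v[5] = max(1+9-1, 5+5-1, 5+5-1, 8+1-1, 17+0) = 17
v[6] = max(1+17-1, 5+9-1, 5+5-1, 8+5-1, 17+1-1, 15+0) = 17
v[7] = max(1+17-1, 5+17-1, 5+9-1, …, 15+1-1, 10+0) = 21
v[8] = max(1+21-1, 5+17-1, 5+17-1, …, 10+1-1, 19+0) = 21
v[9] = max(1+21-1, 5+21-1, 5+17-1, …, 19+1-1, 20+0) = 25
v[10] = max(1+25-1, 5+21-1, 5+21-1, …, 20+1-1, 15+0) = 33
v[11] = max(1+33-1, 5+25-1, 5+21-1, …, 15+1-1, 27+0) = 33
v[12] = max(1+33-1, 5+33-1, 5+25-1, …, 27+1-1, 20+0) = 37
One optimal plan: pieces 5 + 5 + 2 (2 cuts) → $39 − $2 = $37.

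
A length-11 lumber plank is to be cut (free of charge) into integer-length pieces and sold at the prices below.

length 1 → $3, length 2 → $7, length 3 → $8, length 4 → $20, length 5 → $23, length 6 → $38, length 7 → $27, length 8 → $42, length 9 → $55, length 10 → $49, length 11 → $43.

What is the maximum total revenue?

Build R[k] bottom-up: R[k] = max over allowed piece i of (p[i] + R[k−i]).
R[1] = 3
R[2] = 7
R[3] = 10  (first piece 1, then R[2]=7)
R[4] = 20
R[5] = 23  (first piece 1, then R[4]=20)
R[6] = 38
R[7] = 41  (first piece 1, then R[6]=38)
R[8] = 45  (first piece 2, then R[6]=38)
R[9] = 55
R[10] = 58  (first piece 1, then R[9]=55)
R[11] = 62  (first piece 2, then R[9]=55)
One optimal cutting: 9 + 2 → $55 + $7 = $62.

62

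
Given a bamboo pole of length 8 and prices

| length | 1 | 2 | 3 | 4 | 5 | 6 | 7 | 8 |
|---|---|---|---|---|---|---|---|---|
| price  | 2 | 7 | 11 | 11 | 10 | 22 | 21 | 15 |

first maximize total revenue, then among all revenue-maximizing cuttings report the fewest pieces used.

Build r[k] bottom-up: r[k] = max over allowed piece i of (p[i] + r[k−i]).
r[1] = 2
r[2] = 7
r[3] = 11
r[4] = 14  (first piece 2, then r[2]=7)
r[5] = 18  (first piece 2, then r[3]=11)
r[6] = 22  (first piece 3, then r[3]=11)
r[7] = 25  (first piece 2, then r[5]=18)
r[8] = 29  (first piece 2, then r[6]=22)
Maximum revenue is $29.
Now minimize piece count subject to staying optimal: for each k, pieces[k] = 1 + min over i with p[i]+r[k−i]=r[k] of pieces[k−i].
pieces[5] = 2
pieces[6] = 1
pieces[7] = 3
pieces[8] = 2

2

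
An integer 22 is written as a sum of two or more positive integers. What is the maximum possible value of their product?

Define m[k] = max over 1≤i<k of i · max(k−i, m[k−i]); the inner max lets the remainder stay uncut if that's better.
Small cases: m[2]=1, m[3]=2, m[4]=4, m[5]=6, m[6]=9, m[7]=12, m[8]=18, m[9]=27, m[10]=36, m[11]=54, m[12]=81, m[13]=108, m[14]=162, m[15]=243.
m[16] = 2·max(14,162) = 2·162 = 324
m[17] = 2·max(15,243) = 2·243 = 486
m[18] = 3·max(15,243) = 3·243 = 729
m[19] = 2·max(17,486) = 2·486 = 972
m[20] = 2·max(18,729) = 2·729 = 1458
m[21] = 3·max(18,729) = 3·729 = 2187
m[22] = 2·max(20,1458) = 2·1458 = 2916
One optimal split: 3 + 3 + 3 + 3 + 3 + 3 + 2 + 2; product 3·3·3·3·3·3·2·2 = 2916.

2916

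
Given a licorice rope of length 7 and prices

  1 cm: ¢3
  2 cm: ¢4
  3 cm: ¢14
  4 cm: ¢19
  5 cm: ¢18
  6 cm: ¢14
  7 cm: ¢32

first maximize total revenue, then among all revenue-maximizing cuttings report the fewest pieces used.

2

Consider every possible first cut. r[k] is the best of p[i]+r[k−i] over all sellable i≤k.
r[1] = 3
r[2] = max(3+3, 4+0) = 6
r[3] = max(3+6, 4+3, 14+0) = 14
r[4] = max(3+14, 4+6, 14+3, 19+0) = 19
r[5] = max(3+19, 4+14, 14+6, 19+3, 18+0) = 22
r[6] = max(3+22, 4+19, 14+14, 19+6, 18+3, 14+0) = 28
r[7] = max(3+28, 4+22, 14+19, …, 14+3, 32+0) = 33
Maximum revenue is ¢33.
Now minimize piece count subject to staying optimal: for each k, pieces[k] = 1 + min over i with p[i]+r[k−i]=r[k] of pieces[k−i].
pieces[4] = 1
pieces[5] = 2
pieces[6] = 2
pieces[7] = 2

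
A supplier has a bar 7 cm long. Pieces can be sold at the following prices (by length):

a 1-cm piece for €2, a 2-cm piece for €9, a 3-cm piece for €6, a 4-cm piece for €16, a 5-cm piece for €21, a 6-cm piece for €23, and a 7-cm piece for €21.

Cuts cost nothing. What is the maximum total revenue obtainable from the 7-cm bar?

30

Let r[k] be the best obtainable value from length k. For each k, try every first piece i and keep the best of price[i] + r[k−i].
r[1] = 2
r[2] = max(2+2, 9+0) = 9
r[3] = max(2+9, 9+2, 6+0) = 11
r[4] = max(2+11, 9+9, 6+2, 16+0) = 18
r[5] = max(2+18, 9+11, 6+9, 16+2, 21+0) = 21
r[6] = max(2+21, 9+18, 6+11, 16+9, 21+2, 23+0) = 27
r[7] = max(2+27, 9+21, 6+18, …, 23+2, 21+0) = 30
One optimal cutting: 5 + 2 → €21 + €9 = €30.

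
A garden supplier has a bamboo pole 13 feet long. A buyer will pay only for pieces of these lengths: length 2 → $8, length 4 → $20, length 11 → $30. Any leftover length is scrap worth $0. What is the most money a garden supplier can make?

60

Let best[k] be the best obtainable value from length k. For each k, try every first piece i and keep the best of price[i] + best[k−i].
best[1] = 0
best[2] = 8
best[3] = 8
best[4] = 20
best[5] = 20
best[6] = 28  (first piece 2, then best[4]=20)
best[7] = 28
best[8] = 40  (first piece 4, then best[4]=20)
best[9] = 40
best[10] = 48  (first piece 2, then best[8]=40)
best[11] = 48
best[12] = 60  (first piece 4, then best[8]=40)
best[13] = 60
One optimal cutting: pieces 4 + 4 + 4 with 1 foot of scrap → $60.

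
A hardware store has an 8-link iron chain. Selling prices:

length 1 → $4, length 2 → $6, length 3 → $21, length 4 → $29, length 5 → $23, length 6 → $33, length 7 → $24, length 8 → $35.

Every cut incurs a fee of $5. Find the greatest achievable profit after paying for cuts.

53

Build r[k] bottom-up: r[k] = max over allowed piece i of (p[i] + r[k−i]) − 5 per cut.
r[1] = 4
r[2] = max(4+4-5, 6+0) = 6
r[3] = max(4+6-5, 6+4-5, 21+0) = 21
r[4] = max(4+21-5, 6+6-5, 21+4-5, 29+0) = 29
r[5] = max(4+29-5, 6+21-5, 21+6-5, 29+4-5, 23+0) = 28
r[6] = max(4+28-5, 6+29-5, 21+21-5, 29+6-5, 23+4-5, 33+0) = 37
r[7] = max(4+37-5, 6+28-5, 21+29-5, …, 33+4-5, 24+0) = 45
r[8] = max(4+45-5, 6+37-5, 21+28-5, …, 24+4-5, 35+0) = 53
One optimal plan: pieces 4 + 4 (1 cut) → $58 − $5 = $53.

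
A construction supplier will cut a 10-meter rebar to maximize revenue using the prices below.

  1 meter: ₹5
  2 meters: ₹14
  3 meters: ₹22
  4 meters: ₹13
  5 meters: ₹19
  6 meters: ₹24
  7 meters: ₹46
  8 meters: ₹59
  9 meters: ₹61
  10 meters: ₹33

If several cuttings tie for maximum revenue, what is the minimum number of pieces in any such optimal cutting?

2

Let r[k] be the best obtainable value from length k. For each k, try every first piece i and keep the best of price[i] + r[k−i].
r[1] = 5
r[2] = max(5+5, 14+0) = 14
r[3] = max(5+14, 14+5, 22+0) = 22
r[4] = max(5+22, 14+14, 22+5, 13+0) = 28
r[5] = max(5+28, 14+22, 22+14, 13+5, 19+0) = 36
r[6] = max(5+36, 14+28, 22+22, 13+14, 19+5, 24+0) = 44
r[7] = max(5+44, 14+36, 22+28, …, 24+5, 46+0) = 50
r[8] = max(5+50, 14+44, 22+36, …, 46+5, 59+0) = 59
r[9] = max(5+59, 14+50, 22+44, …, 59+5, 61+0) = 66
r[10] = max(5+66, 14+59, 22+50, …, 61+5, 33+0) = 73
Maximum revenue is ₹73.
Now minimize piece count subject to staying optimal: for each k, pieces[k] = 1 + min over i with p[i]+r[k−i]=r[k] of pieces[k−i].
pieces[7] = 3
pieces[8] = 1
pieces[9] = 3
pieces[10] = 2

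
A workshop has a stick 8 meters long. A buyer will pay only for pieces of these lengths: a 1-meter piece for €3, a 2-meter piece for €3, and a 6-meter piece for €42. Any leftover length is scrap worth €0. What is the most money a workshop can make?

Consider every possible first cut. best[k] is the best of p[i]+best[k−i] over all sellable i≤k.
best[1] = 3
best[2] = max(3+3, 3+0) = 6
best[3] = max(3+6, 3+3) = 9
best[4] = max(3+9, 3+6) = 12
best[5] = max(3+12, 3+9) = 15
best[6] = max(3+15, 3+12, 42+0) = 42
best[7] = max(3+42, 3+15, 42+3) = 45
best[8] = max(3+45, 3+42, 42+6) = 48
One optimal cutting: 6 + 1 + 1 → €48.

48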